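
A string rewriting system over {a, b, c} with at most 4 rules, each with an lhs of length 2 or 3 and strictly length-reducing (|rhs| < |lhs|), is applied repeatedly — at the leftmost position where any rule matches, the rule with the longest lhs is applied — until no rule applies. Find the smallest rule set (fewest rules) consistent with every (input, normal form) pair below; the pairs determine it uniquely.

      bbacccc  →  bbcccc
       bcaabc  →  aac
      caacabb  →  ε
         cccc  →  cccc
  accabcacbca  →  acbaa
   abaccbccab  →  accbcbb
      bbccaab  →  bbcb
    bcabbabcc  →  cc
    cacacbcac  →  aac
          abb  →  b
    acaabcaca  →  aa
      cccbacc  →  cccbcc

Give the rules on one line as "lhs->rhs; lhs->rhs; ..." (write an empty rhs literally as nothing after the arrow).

ab->; bac->bc; bca->aa; ca->b

  | bbacccc => bbcccc
  | bcaabc => aaabc => aac
  | caacabb => bacabb => bcabb => aabb => ab => ε
  | cccc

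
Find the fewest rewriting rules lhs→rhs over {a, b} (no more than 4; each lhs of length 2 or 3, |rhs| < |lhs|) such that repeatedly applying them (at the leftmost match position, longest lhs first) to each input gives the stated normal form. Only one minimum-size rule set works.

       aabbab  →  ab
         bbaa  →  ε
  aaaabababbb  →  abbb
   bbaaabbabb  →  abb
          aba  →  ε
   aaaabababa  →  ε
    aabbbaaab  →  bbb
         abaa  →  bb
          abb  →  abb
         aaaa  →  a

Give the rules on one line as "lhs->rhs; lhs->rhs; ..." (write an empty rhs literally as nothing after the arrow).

aa->; aaa->bb; ba->a

  | aabbab => bbab => bab => ab
  | bbaa => baa => aa => ε
  | aaaabababbb => bbabababbb => babababbb => abababbb => aababbb => babbb => abbb
  | bbaaabbabb => baaabbabb => aaabbabb => bbbbabb => bbbabb => bbabb => babb => abb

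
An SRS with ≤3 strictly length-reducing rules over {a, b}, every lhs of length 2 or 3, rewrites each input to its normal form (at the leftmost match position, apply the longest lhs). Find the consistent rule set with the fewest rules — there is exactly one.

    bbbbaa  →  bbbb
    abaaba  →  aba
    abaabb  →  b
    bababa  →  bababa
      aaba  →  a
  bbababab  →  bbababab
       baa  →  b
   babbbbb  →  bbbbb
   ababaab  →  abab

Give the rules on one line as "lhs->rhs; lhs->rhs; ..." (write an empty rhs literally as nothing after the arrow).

  | bbbbaa => bbbb
  | abaaba => aba
  | abaabb => abb => b
  | bababa

aa->; aab->; abb->b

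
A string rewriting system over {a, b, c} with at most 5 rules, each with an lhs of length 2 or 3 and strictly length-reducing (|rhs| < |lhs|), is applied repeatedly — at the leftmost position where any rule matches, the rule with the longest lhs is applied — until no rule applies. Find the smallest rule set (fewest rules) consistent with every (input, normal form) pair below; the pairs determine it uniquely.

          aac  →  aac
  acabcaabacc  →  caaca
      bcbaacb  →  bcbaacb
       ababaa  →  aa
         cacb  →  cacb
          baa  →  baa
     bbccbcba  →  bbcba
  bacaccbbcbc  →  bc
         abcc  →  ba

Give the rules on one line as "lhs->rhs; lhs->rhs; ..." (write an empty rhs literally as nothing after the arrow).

ab->c; bcc->; cc->; ccc->ba

  | aac
  | acabcaabacc => acccaabacc => abaaabacc => caaabacc => caacacc => caaca
  | bcbaacb
  | ababaa => cabaa => ccaa => aa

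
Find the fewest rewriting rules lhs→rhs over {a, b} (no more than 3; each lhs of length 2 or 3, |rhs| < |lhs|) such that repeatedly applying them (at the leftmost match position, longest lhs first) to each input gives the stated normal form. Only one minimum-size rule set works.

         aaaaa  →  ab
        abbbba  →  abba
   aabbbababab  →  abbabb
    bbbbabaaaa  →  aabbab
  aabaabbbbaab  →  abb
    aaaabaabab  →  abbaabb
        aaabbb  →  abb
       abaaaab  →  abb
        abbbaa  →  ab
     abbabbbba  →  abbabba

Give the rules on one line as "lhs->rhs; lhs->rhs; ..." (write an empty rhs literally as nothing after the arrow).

aaa->ab; aba->ab; bbb->aa

  | aaaaa => abaa => aba => ab
  | abbbba => aaaba => abba
  | aabbbababab => aaaaababab => abaababab => abababab => abbabab => abbabb
  | bbbbabaaaa => aababaaaa => aabbaaaa => aabbaba => aabbab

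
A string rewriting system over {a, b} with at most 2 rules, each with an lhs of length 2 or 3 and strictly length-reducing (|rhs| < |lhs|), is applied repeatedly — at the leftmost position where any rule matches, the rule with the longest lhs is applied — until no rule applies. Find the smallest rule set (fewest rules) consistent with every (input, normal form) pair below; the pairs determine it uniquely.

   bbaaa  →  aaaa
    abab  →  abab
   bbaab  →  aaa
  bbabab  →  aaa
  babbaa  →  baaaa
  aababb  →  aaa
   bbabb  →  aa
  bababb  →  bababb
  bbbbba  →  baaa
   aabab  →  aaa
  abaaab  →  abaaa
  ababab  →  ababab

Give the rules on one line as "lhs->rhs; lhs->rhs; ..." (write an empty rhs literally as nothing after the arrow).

aab->aa; bba->aa

  | bbaaa => aaaa
  | abab
  | bbaab => aaab => aaa
  | bbabab => aabab => aaab => aaa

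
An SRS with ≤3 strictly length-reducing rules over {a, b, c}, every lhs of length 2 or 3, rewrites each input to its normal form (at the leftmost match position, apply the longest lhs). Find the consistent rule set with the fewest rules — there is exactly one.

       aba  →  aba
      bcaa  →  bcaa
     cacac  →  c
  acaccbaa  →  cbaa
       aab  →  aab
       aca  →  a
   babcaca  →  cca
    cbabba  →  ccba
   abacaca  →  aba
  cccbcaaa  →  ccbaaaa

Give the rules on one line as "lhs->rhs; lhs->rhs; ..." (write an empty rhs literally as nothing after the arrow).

ac->; bab->c; cbc->ba

  | aba
  | bcaa
  | cacac => cac => c
  | acaccbaa => accbaa => cbaa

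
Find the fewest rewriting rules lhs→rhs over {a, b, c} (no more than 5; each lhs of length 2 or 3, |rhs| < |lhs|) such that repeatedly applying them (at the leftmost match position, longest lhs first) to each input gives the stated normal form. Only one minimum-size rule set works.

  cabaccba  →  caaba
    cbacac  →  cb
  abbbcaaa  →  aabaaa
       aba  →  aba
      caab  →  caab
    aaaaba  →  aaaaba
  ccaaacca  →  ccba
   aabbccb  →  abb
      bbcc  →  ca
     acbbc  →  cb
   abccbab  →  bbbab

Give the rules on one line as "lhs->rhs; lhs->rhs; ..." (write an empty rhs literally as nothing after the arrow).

  | cabaccba => cabcba => caaba
  | cbacac => cbac => cb
  | abbbcaaa => abcbaaa => aabaaa
  | aba

aac->bb; ac->; bbc->cb; bc->a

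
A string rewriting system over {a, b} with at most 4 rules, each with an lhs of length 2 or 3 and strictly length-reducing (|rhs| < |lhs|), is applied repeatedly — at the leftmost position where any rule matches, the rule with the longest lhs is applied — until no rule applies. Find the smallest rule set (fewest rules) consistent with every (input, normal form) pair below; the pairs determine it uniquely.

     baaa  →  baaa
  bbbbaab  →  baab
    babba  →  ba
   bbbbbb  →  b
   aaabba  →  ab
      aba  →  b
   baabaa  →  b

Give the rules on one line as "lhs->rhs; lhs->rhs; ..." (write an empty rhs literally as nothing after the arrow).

aba->b; abb->b; bb->b

  | baaa
  | bbbbaab => bbbaab => bbaab => baab
  | babba => bba => ba
  | bbbbbb => bbbbb => bbbb => bbb => bb => b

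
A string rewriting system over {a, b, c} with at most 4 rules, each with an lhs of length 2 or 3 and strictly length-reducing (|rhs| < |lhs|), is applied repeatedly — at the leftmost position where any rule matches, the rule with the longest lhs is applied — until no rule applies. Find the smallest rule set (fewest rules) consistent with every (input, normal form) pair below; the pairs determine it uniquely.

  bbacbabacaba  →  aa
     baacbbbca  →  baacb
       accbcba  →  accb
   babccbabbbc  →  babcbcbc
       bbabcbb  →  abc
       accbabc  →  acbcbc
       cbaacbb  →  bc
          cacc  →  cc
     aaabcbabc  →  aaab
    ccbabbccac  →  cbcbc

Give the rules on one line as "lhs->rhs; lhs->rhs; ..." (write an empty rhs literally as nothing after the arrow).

  | bbacbabacaba => acbabacaba => abcbacaba => abbccaba => abcaba => abba => aa
  | baacbbbca => baacbca => baacb
  | accbcba => accbbc => accb
  | babccbabbbc => babcbcbbbc => babcbcbc

bb->; bbc->b; ca->; cba->bc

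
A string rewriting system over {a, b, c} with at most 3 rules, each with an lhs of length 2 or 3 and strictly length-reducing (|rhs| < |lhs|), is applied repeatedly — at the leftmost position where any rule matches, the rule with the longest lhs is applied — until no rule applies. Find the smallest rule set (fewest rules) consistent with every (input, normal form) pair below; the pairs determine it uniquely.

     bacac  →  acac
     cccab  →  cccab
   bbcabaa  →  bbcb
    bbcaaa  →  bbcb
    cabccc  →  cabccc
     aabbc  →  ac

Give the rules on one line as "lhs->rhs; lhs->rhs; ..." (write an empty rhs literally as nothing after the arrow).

  | bacac => acac
  | cccab
  | bbcabaa => bbcaaa => bbcb
  | bbcaaa => bbcb

aaa->b; abb->; ba->a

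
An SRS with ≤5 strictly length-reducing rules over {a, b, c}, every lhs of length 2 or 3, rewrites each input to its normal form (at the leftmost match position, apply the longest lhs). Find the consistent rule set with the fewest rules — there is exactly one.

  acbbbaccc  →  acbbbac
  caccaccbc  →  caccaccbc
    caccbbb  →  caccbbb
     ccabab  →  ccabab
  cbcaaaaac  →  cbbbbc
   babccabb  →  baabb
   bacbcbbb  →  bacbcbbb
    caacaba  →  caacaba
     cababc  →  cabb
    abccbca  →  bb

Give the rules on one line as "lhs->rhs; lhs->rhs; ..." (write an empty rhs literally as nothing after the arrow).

aaa->bb; abc->b; bca->aa; ccc->c

  | acbbbaccc => acbbbac
  | caccaccbc
  | caccbbb
  | ccabab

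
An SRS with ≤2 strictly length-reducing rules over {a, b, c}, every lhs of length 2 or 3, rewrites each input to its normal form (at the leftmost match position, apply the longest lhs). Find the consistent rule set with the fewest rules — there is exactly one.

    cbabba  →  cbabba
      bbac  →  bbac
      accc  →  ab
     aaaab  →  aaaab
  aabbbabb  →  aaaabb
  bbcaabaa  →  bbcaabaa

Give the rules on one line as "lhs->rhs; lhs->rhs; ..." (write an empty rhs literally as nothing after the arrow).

  | cbabba
  | bbac
  | accc => ab
  | aaaab

bbb->a; ccc->b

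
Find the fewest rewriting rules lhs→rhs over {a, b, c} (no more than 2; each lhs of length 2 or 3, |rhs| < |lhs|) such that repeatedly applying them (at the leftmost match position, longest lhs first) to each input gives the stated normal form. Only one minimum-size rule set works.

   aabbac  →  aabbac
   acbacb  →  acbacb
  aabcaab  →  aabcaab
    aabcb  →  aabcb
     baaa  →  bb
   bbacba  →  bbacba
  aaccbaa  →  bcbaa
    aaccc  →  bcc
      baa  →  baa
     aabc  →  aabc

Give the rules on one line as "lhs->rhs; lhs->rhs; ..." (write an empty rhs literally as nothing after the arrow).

aaa->b; aac->b

  | aabbac
  | acbacb
  | aabcaab
  | aabcb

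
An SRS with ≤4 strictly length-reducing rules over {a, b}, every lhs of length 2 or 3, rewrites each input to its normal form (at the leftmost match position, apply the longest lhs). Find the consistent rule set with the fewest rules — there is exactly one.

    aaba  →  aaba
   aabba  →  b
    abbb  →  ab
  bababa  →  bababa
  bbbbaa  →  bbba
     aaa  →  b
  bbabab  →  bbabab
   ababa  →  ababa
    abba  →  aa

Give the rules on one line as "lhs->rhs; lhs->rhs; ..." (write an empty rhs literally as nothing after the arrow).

aaa->b; abb->a; baa->a

  | aaba
  | aabba => aaa => b
  | abbb => ab
  | bababa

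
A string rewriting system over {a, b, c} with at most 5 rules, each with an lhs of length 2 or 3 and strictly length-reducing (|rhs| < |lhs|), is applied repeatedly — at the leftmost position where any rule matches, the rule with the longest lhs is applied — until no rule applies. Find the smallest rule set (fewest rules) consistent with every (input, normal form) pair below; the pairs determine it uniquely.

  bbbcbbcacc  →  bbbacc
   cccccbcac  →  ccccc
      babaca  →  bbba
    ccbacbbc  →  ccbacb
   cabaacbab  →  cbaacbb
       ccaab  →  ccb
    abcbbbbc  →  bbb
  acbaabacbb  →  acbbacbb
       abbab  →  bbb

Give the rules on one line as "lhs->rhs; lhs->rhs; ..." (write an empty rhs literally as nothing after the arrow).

  | bbbcbbcacc => bbbbcacc => bbbacc
  | cccccbcac => cccccac => ccccc
  | babaca => bbaca => bbba
  | ccbacbbc => ccbacb

ab->b; aca->ba; bc->; cac->c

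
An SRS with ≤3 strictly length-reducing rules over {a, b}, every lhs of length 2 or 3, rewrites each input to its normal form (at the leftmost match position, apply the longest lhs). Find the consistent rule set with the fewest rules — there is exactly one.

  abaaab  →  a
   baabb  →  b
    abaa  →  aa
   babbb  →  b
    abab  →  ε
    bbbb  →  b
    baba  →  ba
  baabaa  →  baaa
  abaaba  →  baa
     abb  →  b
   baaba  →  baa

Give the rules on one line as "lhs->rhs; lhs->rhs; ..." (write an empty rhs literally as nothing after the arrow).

  | abaaab => aaab => aba => a
  | baabb => bbab => bab => b
  | abaa => aa
  | babbb => bbb => bb => b

aab->ba; ab->; bb->b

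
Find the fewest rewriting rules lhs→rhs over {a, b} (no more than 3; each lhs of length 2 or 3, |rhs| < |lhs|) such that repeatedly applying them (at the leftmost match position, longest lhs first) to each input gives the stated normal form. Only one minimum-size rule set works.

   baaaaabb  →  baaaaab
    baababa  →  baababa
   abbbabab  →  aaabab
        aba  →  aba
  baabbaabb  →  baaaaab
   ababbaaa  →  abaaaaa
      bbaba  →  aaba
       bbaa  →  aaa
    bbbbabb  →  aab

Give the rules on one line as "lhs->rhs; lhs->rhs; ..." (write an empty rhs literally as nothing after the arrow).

bb->b; bba->aa

  | baaaaabb => baaaaab
  | baababa
  | abbbabab => abbabab => aaabab
  | aba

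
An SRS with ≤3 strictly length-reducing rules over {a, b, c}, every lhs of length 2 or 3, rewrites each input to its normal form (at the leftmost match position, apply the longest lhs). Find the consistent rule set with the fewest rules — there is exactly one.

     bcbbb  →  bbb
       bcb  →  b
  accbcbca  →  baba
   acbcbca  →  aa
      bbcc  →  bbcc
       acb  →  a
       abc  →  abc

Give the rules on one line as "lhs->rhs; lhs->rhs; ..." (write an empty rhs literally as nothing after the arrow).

  | bcbbb => bbb
  | bcb => b
  | accbcbca => babcbca => babca => baba
  | acbcbca => acbca => aca => aa

acc->ba; ca->a; cb->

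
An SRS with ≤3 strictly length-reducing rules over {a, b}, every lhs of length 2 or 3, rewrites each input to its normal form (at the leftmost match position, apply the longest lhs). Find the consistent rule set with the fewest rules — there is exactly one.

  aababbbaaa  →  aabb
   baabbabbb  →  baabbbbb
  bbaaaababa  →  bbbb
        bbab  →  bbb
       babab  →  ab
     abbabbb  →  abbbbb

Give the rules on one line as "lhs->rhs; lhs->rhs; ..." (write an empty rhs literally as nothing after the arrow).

bab->; bba->bb

  | aababbbaaa => aabbaaa => aabbaa => aabba => aabb
  | baabbabbb => baabbbbb
  | bbaaaababa => bbaaababa => bbaababa => bbababa => bbbaba => bbbba => bbbb
  | bbab => bbb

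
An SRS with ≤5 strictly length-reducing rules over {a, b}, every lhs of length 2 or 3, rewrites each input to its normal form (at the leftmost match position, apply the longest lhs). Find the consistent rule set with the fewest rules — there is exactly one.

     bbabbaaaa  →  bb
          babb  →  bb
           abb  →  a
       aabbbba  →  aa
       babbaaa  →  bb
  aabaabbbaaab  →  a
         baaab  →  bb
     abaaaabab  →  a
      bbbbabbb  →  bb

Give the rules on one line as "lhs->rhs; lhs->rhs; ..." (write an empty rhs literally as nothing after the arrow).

aab->ab; ab->a; ba->b; bbb->bb

  | bbabbaaaa => bbbbaaaa => bbbaaaa => bbaaaa => bbaaa => bbaa => bba => bb
  | babb => bbb => bb
  | abb => ab => a
  | aabbbba => abbbba => abbba => abba => aba => aa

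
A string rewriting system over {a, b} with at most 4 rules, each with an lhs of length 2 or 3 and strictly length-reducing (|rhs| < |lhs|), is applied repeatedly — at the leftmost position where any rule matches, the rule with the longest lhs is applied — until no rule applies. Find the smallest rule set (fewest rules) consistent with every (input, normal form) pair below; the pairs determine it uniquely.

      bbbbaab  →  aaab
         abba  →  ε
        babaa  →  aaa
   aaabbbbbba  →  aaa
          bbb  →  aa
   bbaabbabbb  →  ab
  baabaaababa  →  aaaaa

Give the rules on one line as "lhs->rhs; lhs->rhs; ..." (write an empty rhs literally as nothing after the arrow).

  | bbbbaab => aabaab => aaab
  | abba => ba => ε
  | babaa => aaa
  | aaabbbbbba => aabbbbba => abbbba => bbba => aaa

abb->b; ba->; bab->a; bbb->aa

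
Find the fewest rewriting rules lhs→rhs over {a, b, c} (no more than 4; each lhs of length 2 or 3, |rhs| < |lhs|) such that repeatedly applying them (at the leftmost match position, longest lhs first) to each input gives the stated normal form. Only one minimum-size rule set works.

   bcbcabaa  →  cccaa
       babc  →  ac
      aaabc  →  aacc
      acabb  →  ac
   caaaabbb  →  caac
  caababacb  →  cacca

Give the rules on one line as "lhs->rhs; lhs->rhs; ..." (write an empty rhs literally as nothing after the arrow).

  | bcbcabaa => abcabaa => ccabaa => cccaa
  | babc => bcc => ac
  | aaabc => aacc
  | acabb => accb => ac

ab->c; bc->a; cb->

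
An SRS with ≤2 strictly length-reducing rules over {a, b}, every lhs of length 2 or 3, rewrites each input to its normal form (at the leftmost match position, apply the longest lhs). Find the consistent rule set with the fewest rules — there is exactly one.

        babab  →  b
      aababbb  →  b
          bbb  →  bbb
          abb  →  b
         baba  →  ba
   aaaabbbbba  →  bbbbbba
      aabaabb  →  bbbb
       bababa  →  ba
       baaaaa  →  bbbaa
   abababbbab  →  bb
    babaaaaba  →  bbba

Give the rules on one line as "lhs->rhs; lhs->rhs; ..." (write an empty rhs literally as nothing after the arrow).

  | babab => bab => b
  | aababbb => aabbb => abb => b
  | bbb
  | abb => b

aaa->bb; ab->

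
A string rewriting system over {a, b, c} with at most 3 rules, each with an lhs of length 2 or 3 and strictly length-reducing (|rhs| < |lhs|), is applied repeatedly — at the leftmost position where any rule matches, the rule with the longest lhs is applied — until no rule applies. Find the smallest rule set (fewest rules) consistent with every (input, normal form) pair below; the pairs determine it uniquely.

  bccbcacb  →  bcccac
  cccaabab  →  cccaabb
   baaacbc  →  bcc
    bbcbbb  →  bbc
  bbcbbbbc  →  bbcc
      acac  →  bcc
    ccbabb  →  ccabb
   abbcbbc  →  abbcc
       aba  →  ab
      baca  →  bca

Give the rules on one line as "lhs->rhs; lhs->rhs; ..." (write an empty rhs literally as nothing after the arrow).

aca->bc; ba->b; cb->c

  | bccbcacb => bcccacb => bcccac
  | cccaabab => cccaabb
  | baaacbc => baacbc => bacbc => bcbc => bcc
  | bbcbbb => bbcbb => bbcb => bbc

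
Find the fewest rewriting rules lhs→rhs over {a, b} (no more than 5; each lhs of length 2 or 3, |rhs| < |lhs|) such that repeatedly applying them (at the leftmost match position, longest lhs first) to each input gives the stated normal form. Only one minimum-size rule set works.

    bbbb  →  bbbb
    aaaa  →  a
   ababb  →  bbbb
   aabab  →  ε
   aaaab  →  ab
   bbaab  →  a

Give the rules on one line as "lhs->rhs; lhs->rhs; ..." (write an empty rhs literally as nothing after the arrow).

  | bbbb
  | aaaa => baa => a
  | ababb => bbbb
  | aabab => bbab => ba => ε

aa->b; aba->bb; ba->; bab->a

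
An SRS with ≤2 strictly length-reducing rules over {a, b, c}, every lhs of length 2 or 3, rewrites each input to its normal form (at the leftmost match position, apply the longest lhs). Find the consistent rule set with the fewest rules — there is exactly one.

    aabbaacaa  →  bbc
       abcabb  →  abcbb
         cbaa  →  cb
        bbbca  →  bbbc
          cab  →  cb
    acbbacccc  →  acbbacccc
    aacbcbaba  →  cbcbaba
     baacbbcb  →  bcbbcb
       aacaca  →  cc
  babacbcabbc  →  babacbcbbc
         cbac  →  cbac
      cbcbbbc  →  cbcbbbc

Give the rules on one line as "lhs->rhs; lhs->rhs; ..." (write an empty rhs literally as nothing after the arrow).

aa->; ca->c

  | aabbaacaa => bbaacaa => bbcaa => bbca => bbc
  | abcabb => abcbb
  | cbaa => cb
  | bbbca => bbbc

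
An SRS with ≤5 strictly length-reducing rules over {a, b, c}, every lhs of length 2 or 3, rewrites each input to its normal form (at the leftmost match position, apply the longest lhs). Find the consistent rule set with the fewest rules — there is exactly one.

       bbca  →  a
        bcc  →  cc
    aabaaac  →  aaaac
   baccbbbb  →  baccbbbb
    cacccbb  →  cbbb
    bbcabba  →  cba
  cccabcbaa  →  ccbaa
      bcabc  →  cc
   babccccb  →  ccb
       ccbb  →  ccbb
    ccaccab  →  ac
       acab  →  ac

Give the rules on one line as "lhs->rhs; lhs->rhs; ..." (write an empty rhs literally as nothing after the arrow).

  | bbca => bca => ca => a
  | bcc => cc
  | aabaaac => acaaac => aaaac
  | baccbbbb

ab->c; bc->c; ca->a; ccc->bb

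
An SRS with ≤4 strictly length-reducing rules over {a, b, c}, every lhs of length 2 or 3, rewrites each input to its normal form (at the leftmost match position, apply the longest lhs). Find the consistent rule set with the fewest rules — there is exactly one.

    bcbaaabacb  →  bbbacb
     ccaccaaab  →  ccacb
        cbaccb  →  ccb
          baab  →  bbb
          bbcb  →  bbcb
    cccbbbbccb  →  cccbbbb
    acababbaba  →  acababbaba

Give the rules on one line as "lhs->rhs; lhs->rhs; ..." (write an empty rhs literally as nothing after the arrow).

  | bcbaaabacb => baabacb => bbbacb
  | ccaccaaab => ccaccbab => ccacb
  | cbaccb => ccb
  | baab => bbb

aa->b; bcc->; cba->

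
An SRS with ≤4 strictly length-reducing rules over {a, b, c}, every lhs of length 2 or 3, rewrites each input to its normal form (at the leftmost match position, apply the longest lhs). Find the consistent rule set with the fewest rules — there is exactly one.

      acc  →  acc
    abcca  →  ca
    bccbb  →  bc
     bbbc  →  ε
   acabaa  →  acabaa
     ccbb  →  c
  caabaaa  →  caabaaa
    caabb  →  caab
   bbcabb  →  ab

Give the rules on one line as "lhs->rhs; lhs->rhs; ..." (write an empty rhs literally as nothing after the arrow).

  | acc
  | abcca => ca
  | bccbb => bc
  | bbbc => bbc => ε

abc->; bb->b; bbc->; cbb->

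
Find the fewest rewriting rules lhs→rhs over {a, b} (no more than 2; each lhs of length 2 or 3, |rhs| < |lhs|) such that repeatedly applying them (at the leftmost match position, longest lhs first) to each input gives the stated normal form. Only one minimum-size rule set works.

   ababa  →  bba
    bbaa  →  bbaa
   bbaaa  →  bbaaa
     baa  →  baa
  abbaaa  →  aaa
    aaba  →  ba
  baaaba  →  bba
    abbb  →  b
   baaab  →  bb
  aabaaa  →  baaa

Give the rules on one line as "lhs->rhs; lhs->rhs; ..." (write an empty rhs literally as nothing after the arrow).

ab->b; abb->

  | ababa => baba => bba
  | bbaa
  | bbaaa
  | baa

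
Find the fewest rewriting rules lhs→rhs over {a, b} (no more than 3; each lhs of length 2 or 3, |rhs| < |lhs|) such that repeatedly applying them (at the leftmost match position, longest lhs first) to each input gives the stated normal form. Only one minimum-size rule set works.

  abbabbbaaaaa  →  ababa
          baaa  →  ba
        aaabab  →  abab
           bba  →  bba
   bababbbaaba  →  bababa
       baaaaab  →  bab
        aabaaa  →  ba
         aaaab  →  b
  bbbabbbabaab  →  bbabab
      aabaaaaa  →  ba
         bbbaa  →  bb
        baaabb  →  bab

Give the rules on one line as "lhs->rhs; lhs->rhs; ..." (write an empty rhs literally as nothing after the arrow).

aa->; abb->ab; bbb->bb

  | abbabbbaaaaa => ababbbaaaaa => ababbaaaaa => ababaaaaa => ababaaa => ababa
  | baaa => ba
  | aaabab => abab
  | bba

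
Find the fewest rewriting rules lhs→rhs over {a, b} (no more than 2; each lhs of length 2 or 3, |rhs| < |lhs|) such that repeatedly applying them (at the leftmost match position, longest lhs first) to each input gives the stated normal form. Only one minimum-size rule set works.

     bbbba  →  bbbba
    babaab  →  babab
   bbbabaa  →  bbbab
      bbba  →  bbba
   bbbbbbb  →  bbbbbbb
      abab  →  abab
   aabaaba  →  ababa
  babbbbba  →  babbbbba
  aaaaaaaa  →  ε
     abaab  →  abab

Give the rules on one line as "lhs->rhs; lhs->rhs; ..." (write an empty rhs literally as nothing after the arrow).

aa->; aab->ab

  | bbbba
  | babaab => babab
  | bbbabaa => bbbab
  | bbba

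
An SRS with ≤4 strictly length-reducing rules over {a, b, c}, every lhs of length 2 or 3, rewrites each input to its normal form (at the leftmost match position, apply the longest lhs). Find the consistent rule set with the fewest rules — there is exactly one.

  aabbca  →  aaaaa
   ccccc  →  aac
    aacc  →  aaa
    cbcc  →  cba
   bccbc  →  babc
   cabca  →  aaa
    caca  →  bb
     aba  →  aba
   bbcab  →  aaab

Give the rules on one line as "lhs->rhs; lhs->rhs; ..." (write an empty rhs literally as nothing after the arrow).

bbc->aa; ca->b; cc->a

  | aabbca => aaaaa
  | ccccc => accc => aac
  | aacc => aaa
  | cbcc => cba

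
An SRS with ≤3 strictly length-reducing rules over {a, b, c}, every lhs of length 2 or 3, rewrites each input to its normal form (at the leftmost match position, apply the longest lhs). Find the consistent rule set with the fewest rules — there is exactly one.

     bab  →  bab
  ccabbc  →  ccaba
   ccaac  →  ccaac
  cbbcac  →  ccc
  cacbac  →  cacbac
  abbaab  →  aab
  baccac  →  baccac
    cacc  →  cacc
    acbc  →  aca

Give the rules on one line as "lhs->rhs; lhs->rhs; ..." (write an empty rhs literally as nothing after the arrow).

baa->c; bc->a

  | bab
  | ccabbc => ccaba
  | ccaac
  | cbbcac => cbaac => ccc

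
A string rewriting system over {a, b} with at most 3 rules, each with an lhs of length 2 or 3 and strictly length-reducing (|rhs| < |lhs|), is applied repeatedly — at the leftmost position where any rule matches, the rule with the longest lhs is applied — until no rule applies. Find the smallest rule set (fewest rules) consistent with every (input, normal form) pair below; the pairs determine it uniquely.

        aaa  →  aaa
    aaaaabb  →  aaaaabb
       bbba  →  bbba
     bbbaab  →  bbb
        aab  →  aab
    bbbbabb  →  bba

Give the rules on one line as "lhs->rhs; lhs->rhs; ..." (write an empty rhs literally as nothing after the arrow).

baa->; bab->a

  | aaa
  | aaaaabb
  | bbba
  | bbbaab => bbb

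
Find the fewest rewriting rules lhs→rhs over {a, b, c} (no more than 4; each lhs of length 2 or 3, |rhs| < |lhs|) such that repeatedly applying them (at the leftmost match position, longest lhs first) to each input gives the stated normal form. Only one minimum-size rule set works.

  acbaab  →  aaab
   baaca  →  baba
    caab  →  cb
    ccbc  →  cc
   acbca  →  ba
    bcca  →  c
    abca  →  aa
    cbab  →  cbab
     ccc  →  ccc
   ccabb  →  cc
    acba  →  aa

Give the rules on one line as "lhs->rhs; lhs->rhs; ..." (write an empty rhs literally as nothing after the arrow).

  | acbaab => bbaab => aaab
  | baaca => baba
  | caab => cab => cb
  | ccbc => cc

ac->b; bb->a; bc->; ca->c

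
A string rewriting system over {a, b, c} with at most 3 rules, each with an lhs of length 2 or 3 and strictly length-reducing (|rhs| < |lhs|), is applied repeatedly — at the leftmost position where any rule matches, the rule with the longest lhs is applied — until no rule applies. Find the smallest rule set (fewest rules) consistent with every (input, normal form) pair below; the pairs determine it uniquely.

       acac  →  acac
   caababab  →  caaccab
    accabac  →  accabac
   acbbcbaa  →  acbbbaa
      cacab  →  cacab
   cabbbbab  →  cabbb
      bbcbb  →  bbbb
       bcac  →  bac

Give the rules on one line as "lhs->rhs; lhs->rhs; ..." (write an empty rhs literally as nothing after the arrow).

  | acac
  | caababab => caaccab
  | accabac
  | acbbcbaa => acbbbaa

bab->cc; bc->b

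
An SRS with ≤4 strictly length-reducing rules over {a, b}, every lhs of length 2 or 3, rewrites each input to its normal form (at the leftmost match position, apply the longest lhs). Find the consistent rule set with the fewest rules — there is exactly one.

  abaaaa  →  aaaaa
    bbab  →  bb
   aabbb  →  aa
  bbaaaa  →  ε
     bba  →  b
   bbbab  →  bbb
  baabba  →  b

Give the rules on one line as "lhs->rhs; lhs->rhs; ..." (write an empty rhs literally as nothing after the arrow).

ab->a; ba->; baa->

  | abaaaa => aaaaa
  | bbab => bb
  | aabbb => aabb => aab => aa
  | bbaaaa => baa => ε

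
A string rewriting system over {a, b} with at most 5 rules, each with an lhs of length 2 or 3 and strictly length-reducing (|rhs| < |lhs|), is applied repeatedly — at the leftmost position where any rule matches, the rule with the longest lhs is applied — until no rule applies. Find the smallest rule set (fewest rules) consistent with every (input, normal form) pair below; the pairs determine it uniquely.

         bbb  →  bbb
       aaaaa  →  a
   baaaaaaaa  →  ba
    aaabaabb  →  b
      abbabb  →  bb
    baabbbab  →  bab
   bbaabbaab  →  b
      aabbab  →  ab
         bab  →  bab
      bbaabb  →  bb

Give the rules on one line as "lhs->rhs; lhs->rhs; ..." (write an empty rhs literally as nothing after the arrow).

aa->; abb->b; baa->ba; bba->a

  | bbb
  | aaaaa => aaa => a
  | baaaaaaaa => baaaaaaa => baaaaaa => baaaaa => baaaa => baaa => baa => ba
  | aaabaabb => abaabb => ababb => abb => b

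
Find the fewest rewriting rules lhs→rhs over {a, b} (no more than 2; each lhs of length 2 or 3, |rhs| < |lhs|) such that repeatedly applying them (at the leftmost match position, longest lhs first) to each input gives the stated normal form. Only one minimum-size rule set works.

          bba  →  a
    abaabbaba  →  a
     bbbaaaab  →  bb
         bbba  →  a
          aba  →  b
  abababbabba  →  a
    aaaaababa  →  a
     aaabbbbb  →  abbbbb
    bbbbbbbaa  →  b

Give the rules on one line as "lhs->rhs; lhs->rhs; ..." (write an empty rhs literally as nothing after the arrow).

  | bba => ba => a
  | abaabbaba => aaabbaba => babbaba => abbaba => ababa => aaba => bba => ba => a
  | bbbaaaab => bbaaaab => baaaab => aaaab => baab => aab => bb
  | bbba => bba => ba => a

aa->b; ba->a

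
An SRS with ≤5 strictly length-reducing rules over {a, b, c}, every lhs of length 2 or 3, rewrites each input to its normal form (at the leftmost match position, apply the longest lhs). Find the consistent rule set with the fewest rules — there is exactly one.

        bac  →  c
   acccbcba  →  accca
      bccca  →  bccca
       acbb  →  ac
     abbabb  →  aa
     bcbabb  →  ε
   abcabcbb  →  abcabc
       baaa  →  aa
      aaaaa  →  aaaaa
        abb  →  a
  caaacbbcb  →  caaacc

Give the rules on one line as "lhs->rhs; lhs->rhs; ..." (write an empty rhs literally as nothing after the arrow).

  | bac => c
  | acccbcba => accccba => accca
  | bccca
  | acbb => acb => ac

ba->; bb->; cb->c; cba->a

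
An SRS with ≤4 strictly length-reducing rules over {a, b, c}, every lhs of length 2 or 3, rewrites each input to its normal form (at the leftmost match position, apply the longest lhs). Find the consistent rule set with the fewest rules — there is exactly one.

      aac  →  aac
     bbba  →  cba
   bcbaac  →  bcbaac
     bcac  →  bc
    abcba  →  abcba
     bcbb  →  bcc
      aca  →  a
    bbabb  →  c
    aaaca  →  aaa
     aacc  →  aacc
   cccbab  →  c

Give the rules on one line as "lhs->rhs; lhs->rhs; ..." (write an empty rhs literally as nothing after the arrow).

bab->aa; bb->c; ca->

  | aac
  | bbba => cba
  | bcbaac
  | bcac => bc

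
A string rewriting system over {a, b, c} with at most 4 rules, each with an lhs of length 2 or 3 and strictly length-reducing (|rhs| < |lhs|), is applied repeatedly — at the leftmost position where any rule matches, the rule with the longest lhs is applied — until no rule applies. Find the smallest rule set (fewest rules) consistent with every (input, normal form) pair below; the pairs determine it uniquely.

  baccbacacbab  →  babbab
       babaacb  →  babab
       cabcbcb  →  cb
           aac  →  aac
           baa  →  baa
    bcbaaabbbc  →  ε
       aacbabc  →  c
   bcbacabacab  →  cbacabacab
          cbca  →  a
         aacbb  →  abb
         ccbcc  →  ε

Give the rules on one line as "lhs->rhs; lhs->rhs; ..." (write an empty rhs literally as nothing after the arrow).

abc->bc; acb->b; bc->c; cc->

  | baccbacacbab => babacacbab => babacbab => babbab
  | babaacb => babab
  | cabcbcb => cbcbcb => ccbcb => bcb => cb
  | aac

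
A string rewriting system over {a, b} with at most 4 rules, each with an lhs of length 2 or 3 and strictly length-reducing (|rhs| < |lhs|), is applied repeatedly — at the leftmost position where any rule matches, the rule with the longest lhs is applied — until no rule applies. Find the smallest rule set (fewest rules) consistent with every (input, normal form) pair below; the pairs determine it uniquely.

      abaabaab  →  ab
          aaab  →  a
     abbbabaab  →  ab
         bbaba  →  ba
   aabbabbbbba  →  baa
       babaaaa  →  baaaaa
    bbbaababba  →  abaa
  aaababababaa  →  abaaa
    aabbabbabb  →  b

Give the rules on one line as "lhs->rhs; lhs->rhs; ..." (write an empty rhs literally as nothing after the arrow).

aab->; bab->ba; bb->b; bba->

  | abaabaab => abaab => ab
  | aaab => a
  | abbbabaab => abbabaab => abaab => ab
  | bbaba => ba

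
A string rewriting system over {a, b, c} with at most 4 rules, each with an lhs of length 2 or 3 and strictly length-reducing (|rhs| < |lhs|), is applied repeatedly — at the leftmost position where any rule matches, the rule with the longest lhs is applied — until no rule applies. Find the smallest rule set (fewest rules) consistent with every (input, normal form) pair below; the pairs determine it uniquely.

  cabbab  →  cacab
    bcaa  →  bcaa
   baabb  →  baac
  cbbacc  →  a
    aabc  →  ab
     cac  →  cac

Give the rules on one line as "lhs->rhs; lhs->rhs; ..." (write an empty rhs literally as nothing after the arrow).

  | cabbab => cacab
  | bcaa
  | baabb => baac
  | cbbacc => ccacc => acc => a

abc->b; bb->c; cc->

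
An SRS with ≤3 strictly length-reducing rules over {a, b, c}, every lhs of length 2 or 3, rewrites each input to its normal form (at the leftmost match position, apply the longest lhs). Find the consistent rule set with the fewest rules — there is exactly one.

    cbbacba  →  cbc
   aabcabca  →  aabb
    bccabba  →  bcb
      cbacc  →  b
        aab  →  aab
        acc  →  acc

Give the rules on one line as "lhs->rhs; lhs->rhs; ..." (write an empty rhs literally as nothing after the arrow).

  | cbbacba => cbcba => cbc
  | aabcabca => aabbca => aabb
  | bccabba => bcbba => bcb
  | cbacc => ccc => b

ba->; ca->; ccc->b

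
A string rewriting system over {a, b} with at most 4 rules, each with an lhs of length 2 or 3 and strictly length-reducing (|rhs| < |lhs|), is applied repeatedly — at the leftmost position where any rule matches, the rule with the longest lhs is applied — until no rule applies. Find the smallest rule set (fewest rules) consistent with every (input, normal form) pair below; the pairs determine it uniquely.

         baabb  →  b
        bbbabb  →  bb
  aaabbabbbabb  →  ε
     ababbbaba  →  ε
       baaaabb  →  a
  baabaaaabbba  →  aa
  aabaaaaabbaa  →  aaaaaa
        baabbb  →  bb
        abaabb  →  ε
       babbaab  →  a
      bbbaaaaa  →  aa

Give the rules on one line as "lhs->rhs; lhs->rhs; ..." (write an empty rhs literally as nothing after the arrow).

  | baabb => abb => b
  | bbbabb => bbbab => bbba => bb
  | aaabbabbbabb => aababbbabb => aabbbabb => abbabb => babb => bab => ba => ε
  | ababbbaba => abbbaba => bbaba => bbaa => ba => ε

ab->; ba->; bab->ba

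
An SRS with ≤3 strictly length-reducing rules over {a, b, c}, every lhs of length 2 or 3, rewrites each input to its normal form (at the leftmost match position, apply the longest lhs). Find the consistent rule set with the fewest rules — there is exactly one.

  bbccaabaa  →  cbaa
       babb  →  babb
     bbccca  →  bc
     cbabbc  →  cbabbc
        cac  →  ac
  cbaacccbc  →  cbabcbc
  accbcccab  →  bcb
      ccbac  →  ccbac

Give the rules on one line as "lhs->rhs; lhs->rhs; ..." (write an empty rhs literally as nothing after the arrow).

acc->b; bca->c; ca->a

  | bbccaabaa => bbcaabaa => bcabaa => cbaa
  | babb
  | bbccca => bbcca => bbca => bc
  | cbabbc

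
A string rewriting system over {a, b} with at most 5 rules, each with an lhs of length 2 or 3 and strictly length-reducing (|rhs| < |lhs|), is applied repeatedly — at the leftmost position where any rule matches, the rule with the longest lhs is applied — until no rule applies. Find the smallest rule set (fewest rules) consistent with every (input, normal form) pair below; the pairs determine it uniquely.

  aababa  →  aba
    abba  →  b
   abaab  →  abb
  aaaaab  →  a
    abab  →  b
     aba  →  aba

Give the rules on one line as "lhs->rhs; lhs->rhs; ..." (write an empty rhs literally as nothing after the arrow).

aa->b; baa->b; bab->a; bba->a

  | aababa => bbaba => aba
  | abba => aa => b
  | abaab => abb
  | aaaaab => baaab => bab => a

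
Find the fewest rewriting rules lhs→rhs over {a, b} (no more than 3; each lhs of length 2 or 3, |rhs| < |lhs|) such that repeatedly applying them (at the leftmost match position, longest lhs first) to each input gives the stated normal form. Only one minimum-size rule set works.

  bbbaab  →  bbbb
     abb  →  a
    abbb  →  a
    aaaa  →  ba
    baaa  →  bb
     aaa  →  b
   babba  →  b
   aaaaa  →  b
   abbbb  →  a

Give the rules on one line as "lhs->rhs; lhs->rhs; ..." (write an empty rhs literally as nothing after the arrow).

aa->; aaa->b; ab->a

  | bbbaab => bbbb
  | abb => ab => a
  | abbb => abb => ab => a
  | aaaa => ba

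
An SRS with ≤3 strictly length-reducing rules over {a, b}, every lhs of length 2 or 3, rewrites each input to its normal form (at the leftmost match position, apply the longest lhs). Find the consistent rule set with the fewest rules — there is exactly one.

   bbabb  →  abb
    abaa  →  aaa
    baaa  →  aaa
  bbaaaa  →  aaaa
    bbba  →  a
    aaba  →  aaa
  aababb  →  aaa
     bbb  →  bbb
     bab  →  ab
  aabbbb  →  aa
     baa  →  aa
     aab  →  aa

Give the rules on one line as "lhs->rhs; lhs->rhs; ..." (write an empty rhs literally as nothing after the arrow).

aab->aa; ba->a

  | bbabb => babb => abb
  | abaa => aaa
  | baaa => aaa
  | bbaaaa => baaaa => aaaa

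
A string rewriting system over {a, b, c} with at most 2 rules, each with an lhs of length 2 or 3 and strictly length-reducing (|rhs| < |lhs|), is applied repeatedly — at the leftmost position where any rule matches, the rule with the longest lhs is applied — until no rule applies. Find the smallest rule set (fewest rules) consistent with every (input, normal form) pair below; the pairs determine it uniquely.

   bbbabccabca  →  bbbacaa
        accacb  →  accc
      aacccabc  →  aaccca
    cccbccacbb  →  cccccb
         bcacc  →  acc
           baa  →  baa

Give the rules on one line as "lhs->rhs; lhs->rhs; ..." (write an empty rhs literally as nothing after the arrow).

  | bbbabccabca => bbbacabca => bbbacaa
  | accacb => accc
  | aacccabc => aaccca
  | cccbccacbb => ccccacbb => cccccb

acb->c; bc->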